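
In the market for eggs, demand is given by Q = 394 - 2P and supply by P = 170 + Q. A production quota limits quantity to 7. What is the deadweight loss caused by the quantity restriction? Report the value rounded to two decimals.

90.75

Rewriting demand in inverse form: P = 197 - 0.5Q.
Without the quota, 197 - 0.5Q = 170 + Q gives Q* = 18.
At Q = 7 the demand price is 197 - 0.5(7) = 193.5 and the supply price is 170 + (7) = 177.
DWL = (1/2)(gap between curves at 7) x (Q* - 7) = (1/2)(16.5)(11) = 90.75.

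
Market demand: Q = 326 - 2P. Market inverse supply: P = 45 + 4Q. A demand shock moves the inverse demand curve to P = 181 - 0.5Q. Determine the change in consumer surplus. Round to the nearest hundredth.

Rewriting demand in inverse form: P = 163 - 0.5Q.
Initial equilibrium: Q_0 = 26.2222, P_0 = 149.8889; CS_0 = (1/2)(26.2222)(13.1111) = 171.9012, PS_0 = (1/2)(26.2222)(104.8889) = 1375.2099.
New equilibrium: 181 - 0.5Q = 45 + 4Q gives Q_1 = 30.2222, P_1 = 165.8889; CS_1 = 228.3457, PS_1 = 1826.7654.
Change in consumer surplus = 228.3457 - 171.9012 = 56.4444.

56.44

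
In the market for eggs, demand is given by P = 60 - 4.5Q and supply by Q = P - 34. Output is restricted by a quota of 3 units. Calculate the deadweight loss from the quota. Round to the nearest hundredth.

Rewriting supply in inverse form: P = 34 + Q.
Unrestricted equilibrium: Q* = (60 - 34)/(4.5 + 1) = 4.7273.
At Q = 3 the demand price is 60 - 4.5(3) = 46.5 and the supply price is 34 + (3) = 37.
Deadweight loss is the triangle between the curves from 3 to 4.7273: (1/2)(46.5 - 37)(4.7273 - 3) = 8.2045.

8.20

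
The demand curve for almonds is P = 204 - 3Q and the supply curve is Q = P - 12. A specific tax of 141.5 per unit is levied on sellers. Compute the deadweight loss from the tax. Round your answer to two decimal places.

2502.78

Rewriting supply in inverse form: P = 12 + Q.
Pre-tax equilibrium: 204 - 3Q = 12 + Q gives Q* = 48, P* = 60.
With the tax, sellers need 141.5 more per unit: 204 - 3Q = 12 + Q + 141.5, so Q_t = 12.625. Buyers pay P_b = 166.125; sellers receive P_s = P_b - 141.5 = 24.625.
Deadweight loss is the triangle between the curves from Q_t to Q*: (1/2)(48 - 12.625)(141.5) = 2502.7812.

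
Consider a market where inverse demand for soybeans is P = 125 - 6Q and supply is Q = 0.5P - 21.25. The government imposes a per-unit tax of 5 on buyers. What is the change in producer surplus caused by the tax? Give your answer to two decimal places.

-12.50

Rewriting supply in inverse form: P = 42.5 + 2Q.
Without the tax, 125 - 6Q = 42.5 + 2Q so Q* = 10.3125 and P* = 63.125.
With the tax, buyers' net willingness to pay falls by 5: (125 - 5) - 6Q = 42.5 + 2Q, so Q_t = 9.6875. Buyers pay P_b = 66.875; sellers receive P_s = P_b - 5 = 61.875.
Producers lose the trapezoid between P_s and P* out to Q_t plus the triangle from Q_t to Q*: change in PS = 93.8477 - 106.3477 = -12.5.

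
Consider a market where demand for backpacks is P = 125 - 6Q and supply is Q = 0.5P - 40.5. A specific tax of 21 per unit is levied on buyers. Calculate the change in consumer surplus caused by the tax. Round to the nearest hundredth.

-65.95

Rewriting supply in inverse form: P = 81 + 2Q.
Pre-tax equilibrium: 125 - 6Q = 81 + 2Q gives Q* = 5.5, P* = 92.
A tax on buyers shifts demand down by 21: (125 - 21) - 6Q = 81 + 2Q, so Q_t = 2.875. Buyers pay P_b = 107.75; sellers receive P_s = P_b - 21 = 86.75.
Consumers lose the trapezoid between P* and P_b out to Q_t plus the triangle from Q_t to Q*: change in CS = 24.7969 - 90.75 = -65.9531.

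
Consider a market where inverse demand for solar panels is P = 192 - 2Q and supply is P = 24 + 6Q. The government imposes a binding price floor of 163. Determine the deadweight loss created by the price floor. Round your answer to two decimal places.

169.00

Without the control, 192 - 2Q = 24 + 6Q so Q* = 21 and P* = 150.
At the floor price 163, quantity demanded is (192 - 163)/2 = 14.5; demand is the short side, so Q = 14.5 trades at P = 163.
The lost-trades triangle has base Q* - 14.5 = 6.5 and height equal to the gap between the curves at Q = 14.5, which is 163 - 111 = 52. DWL = (1/2)(6.5)(52) = 169.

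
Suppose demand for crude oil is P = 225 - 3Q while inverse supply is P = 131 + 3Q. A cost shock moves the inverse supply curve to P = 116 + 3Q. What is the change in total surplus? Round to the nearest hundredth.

Initial equilibrium: Q_0 = 15.6667, P_0 = 178; CS_0 = (1/2)(15.6667)(47) = 368.1667, PS_0 = (1/2)(15.6667)(47) = 368.1667.
New equilibrium: 225 - 3Q = 116 + 3Q gives Q_1 = 18.1667, P_1 = 170.5; CS_1 = 495.0417, PS_1 = 495.0417.
Change in total surplus = (495.0417 + 495.0417) - (368.1667 + 368.1667) = 253.75.

253.75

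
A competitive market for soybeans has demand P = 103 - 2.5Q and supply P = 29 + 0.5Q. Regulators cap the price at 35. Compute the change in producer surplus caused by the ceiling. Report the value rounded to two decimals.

-116.11

Free-market equilibrium: 103 - 2.5Q = 29 + 0.5Q gives Q* = 24.6667, P* = 41.3333.
At P = 35, sellers supply (35 - 29)/0.5 = 12 while buyers want more, so the quantity traded is 12 at price 35.
PS goes from (1/2)(24.6667)(12.3333) = 152.1111 to 36 (computed as (35 - 29)(12) - (1/2)(0.5)(12)^2), a change of -116.1111.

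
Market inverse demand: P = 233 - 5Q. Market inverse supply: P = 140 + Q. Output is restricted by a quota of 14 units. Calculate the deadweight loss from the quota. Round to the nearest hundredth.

Without the quota, 233 - 5Q = 140 + Q gives Q* = 15.5.
At Q = 14 the demand price is 233 - 5(14) = 163 and the supply price is 140 + (14) = 154.
Deadweight loss is the triangle between the curves from 14 to 15.5: (1/2)(163 - 154)(15.5 - 14) = 6.75.

6.75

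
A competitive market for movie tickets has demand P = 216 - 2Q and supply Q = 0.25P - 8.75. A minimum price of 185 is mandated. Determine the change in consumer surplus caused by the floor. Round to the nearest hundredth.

-669.78

Rewriting supply in inverse form: P = 35 + 4Q.
Free-market equilibrium: 216 - 2Q = 35 + 4Q gives Q* = 30.1667, P* = 155.6667.
At the floor price 185, quantity demanded is (216 - 185)/2 = 15.5; demand is the short side, so Q = 15.5 trades at P = 185.
CS goes from (1/2)(30.1667)(60.3333) = 910.0278 to 240.25 (computed as (216 - 185)(15.5) - (1/2)(2)(15.5)^2), a change of -669.7778.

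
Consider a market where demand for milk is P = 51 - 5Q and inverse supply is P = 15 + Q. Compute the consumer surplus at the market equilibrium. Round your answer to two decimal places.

Equilibrium: 51 - 5Q = 15 + Q, so Q* = 6 and P* = 21.
Consumer surplus is the triangle under demand above P*: (1/2)(6)(51 - 21) = (1/2)(6)(30) = 90.

90.00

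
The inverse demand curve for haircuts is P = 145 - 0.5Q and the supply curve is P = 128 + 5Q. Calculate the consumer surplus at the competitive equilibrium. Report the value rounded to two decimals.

2.39

Setting demand equal to supply, 17 = 5.5Q, so Q* = 3.0909 and P* = 143.4545.
CS is the area between the demand curve and P* from 0 to Q*: (1/2)(3.0909)(1.5455) = 2.3884.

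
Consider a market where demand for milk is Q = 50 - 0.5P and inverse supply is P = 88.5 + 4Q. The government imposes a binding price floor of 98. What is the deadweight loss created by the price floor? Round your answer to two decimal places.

Rewriting demand in inverse form: P = 100 - 2Q.
Free-market equilibrium: 100 - 2Q = 88.5 + 4Q gives Q* = 1.9167, P* = 96.1667.
At P = 98, buyers demand (100 - 98)/2 = 1 while sellers would supply more, so the quantity traded is 1 at price 98.
The lost-trades triangle has base Q* - 1 = 0.9167 and height equal to the gap between the curves at Q = 1, which is 98 - 92.5 = 5.5. DWL = (1/2)(0.9167)(5.5) = 2.5208.

2.52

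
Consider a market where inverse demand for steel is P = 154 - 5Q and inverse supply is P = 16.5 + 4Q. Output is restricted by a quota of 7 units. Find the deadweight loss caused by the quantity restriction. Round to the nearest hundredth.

Without the quota, 154 - 5Q = 16.5 + 4Q gives Q* = 15.2778.
At Q = 7 the demand price is 154 - 5(7) = 119 and the supply price is 16.5 + 4(7) = 44.5.
Deadweight loss is the triangle between the curves from 7 to 15.2778: (1/2)(119 - 44.5)(15.2778 - 7) = 308.3472.

308.35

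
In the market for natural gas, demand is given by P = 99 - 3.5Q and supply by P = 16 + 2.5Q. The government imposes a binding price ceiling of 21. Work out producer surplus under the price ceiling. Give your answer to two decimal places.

5.00

Free-market equilibrium: 99 - 3.5Q = 16 + 2.5Q gives Q* = 13.8333, P* = 50.5833.
At the ceiling price 21, quantity supplied is (21 - 16)/2.5 = 2; supply is the short side, so Q = 2 trades at P = 21.
PS is the triangle above supply below 21: (1/2)(2)(21 - 16) = 5.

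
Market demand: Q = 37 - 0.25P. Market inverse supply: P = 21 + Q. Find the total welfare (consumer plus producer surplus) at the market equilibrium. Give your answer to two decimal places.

1612.90

Rewriting demand in inverse form: P = 148 - 4Q.
Setting demand equal to supply, 127 = 5Q, so Q* = 25.4 and P* = 46.4.
Total surplus is the full triangle between the curves from 0 to Q*: (1/2)(25.4)(148 - 21) = 1612.9.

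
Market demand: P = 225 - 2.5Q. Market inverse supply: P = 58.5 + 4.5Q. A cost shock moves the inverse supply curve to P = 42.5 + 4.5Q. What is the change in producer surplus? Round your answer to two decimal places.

Initial equilibrium: Q_0 = 23.7857, P_0 = 165.5357; CS_0 = (1/2)(23.7857)(59.4643) = 707.2003, PS_0 = (1/2)(23.7857)(107.0357) = 1272.9605.
New equilibrium: 225 - 2.5Q = 42.5 + 4.5Q gives Q_1 = 26.0714, P_1 = 159.8214; CS_1 = 849.6492, PS_1 = 1529.3686.
Change in producer surplus = 1529.3686 - 1272.9605 = 256.4082.

256.41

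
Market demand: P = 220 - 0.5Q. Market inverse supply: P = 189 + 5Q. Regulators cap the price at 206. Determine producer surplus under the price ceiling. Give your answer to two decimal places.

Free-market equilibrium: 220 - 0.5Q = 189 + 5Q gives Q* = 5.6364, P* = 217.1818.
At P = 206, sellers supply (206 - 189)/5 = 3.4 while buyers want more, so the quantity traded is 3.4 at price 206.
PS is the triangle above supply below 206: (1/2)(3.4)(206 - 189) = 28.9.

28.90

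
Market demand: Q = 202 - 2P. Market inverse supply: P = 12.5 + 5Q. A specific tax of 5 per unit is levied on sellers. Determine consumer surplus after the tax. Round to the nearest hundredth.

Rewriting demand in inverse form: P = 101 - 0.5Q.
Without the tax, 101 - 0.5Q = 12.5 + 5Q so Q* = 16.0909 and P* = 92.9545.
With the tax, sellers need 5 more per unit: 101 - 0.5Q = 12.5 + 5Q + 5, so Q_t = 15.1818. Buyers pay P_b = 93.4091; sellers receive P_s = P_b - 5 = 88.4091.
Consumer surplus is the triangle under demand above P_b: (1/2)(15.1818)(101 - 93.4091) = 57.6219.

57.62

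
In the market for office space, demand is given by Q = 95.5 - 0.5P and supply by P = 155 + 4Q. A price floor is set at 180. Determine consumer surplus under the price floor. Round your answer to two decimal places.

30.25

Rewriting demand in inverse form: P = 191 - 2Q.
Free-market equilibrium: 191 - 2Q = 155 + 4Q gives Q* = 6, P* = 179.
At the floor price 180, quantity demanded is (191 - 180)/2 = 5.5; demand is the short side, so Q = 5.5 trades at P = 180.
CS is the triangle under demand above 180: (1/2)(5.5)(191 - 180) = 30.25.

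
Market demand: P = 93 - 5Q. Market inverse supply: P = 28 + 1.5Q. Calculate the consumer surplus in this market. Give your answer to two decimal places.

Equilibrium: 93 - 5Q = 28 + 1.5Q, so Q* = 10 and P* = 43.
Consumer surplus is the triangle under demand above P*: (1/2)(10)(93 - 43) = (1/2)(10)(50) = 250.

250.00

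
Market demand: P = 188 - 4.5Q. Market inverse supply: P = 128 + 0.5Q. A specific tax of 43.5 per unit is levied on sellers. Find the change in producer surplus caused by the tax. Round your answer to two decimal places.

Without the tax, 188 - 4.5Q = 128 + 0.5Q so Q* = 12 and P* = 134.
A tax on sellers shifts supply up by 43.5: 188 - 4.5Q = 128 + 0.5Q + 43.5, so Q_t = 3.3. Buyers pay P_b = 173.15; sellers receive P_s = P_b - 43.5 = 129.65.
PS falls from (1/2)(12)(6) = 36 to (1/2)(3.3)(1.65) = 2.7225, a change of -33.2775.

-33.28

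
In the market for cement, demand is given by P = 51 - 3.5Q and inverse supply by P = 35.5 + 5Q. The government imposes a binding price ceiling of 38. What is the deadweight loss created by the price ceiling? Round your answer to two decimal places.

Without the control, 51 - 3.5Q = 35.5 + 5Q so Q* = 1.8235 and P* = 44.6176.
At the ceiling price 38, quantity supplied is (38 - 35.5)/5 = 0.5; supply is the short side, so Q = 0.5 trades at P = 38.
At Q = 0.5 the demand price is 49.25 and the supply price is 38. Deadweight loss is the triangle between the curves from 0.5 to 1.8235: (1/2)(49.25 - 38)(1.8235 - 0.5) = 7.4449.

7.44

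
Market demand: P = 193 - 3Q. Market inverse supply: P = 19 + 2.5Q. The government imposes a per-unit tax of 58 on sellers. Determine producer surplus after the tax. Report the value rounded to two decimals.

Pre-tax equilibrium: 193 - 3Q = 19 + 2.5Q gives Q* = 31.6364, P* = 98.0909.
With the tax, sellers need 58 more per unit: 193 - 3Q = 19 + 2.5Q + 58, so Q_t = 21.0909. Buyers pay P_b = 129.7273; sellers receive P_s = P_b - 58 = 71.7273.
PS = (1/2)(Q_t)(P_s - 19) = (1/2)(21.0909)(52.7273) = 556.0331.

556.03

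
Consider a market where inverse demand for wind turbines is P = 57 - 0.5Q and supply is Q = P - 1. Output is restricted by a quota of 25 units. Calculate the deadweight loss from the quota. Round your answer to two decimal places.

114.08

Rewriting supply in inverse form: P = 1 + Q.
Without the quota, 57 - 0.5Q = 1 + Q gives Q* = 37.3333.
At Q = 25 the demand price is 57 - 0.5(25) = 44.5 and the supply price is 1 + (25) = 26.
Deadweight loss is the triangle between the curves from 25 to 37.3333: (1/2)(44.5 - 26)(37.3333 - 25) = 114.0833.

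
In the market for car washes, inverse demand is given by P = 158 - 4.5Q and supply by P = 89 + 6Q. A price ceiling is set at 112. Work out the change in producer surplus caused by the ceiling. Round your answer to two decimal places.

Free-market equilibrium: 158 - 4.5Q = 89 + 6Q gives Q* = 6.5714, P* = 128.4286.
At the ceiling price 112, quantity supplied is (112 - 89)/6 = 3.8333; supply is the short side, so Q = 3.8333 trades at P = 112.
PS goes from (1/2)(6.5714)(39.4286) = 129.551 to 44.0833 (computed as (112 - 89)(3.8333) - (1/2)(6)(3.8333)^2), a change of -85.4677.

-85.47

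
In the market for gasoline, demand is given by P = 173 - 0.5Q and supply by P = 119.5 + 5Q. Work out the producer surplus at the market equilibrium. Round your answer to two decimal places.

236.55

Equilibrium: 173 - 0.5Q = 119.5 + 5Q, so Q* = 9.7273 and P* = 168.1364.
The supply curve's price intercept is 119.5, so PS = (1/2)(Q*)(P* - 119.5) = (1/2)(9.7273)(48.6364) = 236.5496.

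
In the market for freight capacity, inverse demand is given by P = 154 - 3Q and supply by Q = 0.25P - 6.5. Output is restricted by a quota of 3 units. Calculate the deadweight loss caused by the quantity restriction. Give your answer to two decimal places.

817.79

Rewriting supply in inverse form: P = 26 + 4Q.
Unrestricted equilibrium: Q* = (154 - 26)/(3 + 4) = 18.2857.
At Q = 3 the demand price is 154 - 3(3) = 145 and the supply price is 26 + 4(3) = 38.
Deadweight loss is the triangle between the curves from 3 to 18.2857: (1/2)(145 - 38)(18.2857 - 3) = 817.7857.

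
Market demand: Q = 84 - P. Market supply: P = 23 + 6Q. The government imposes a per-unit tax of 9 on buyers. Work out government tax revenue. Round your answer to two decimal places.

66.86

Rewriting demand in inverse form: P = 84 - Q.
Pre-tax equilibrium: 84 - Q = 23 + 6Q gives Q* = 8.7143, P* = 75.2857.
A tax on buyers shifts demand down by 9: (84 - 9) - Q = 23 + 6Q, so Q_t = 7.4286. Buyers pay P_b = 76.5714; sellers receive P_s = P_b - 9 = 67.5714.
Revenue is the tax times quantity traded: 9 x 7.4286 = 66.8571.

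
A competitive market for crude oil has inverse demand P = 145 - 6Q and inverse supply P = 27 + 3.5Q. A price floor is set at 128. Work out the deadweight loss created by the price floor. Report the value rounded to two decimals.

436.64

Without the control, 145 - 6Q = 27 + 3.5Q so Q* = 12.4211 and P* = 70.4737.
At the floor price 128, quantity demanded is (145 - 128)/6 = 2.8333; demand is the short side, so Q = 2.8333 trades at P = 128.
The lost-trades triangle has base Q* - 2.8333 = 9.5877 and height equal to the gap between the curves at Q = 2.8333, which is 128 - 36.9167 = 91.0833. DWL = (1/2)(9.5877)(91.0833) = 436.6407.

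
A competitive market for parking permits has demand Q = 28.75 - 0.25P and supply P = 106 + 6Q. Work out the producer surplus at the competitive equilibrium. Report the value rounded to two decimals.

Rewriting demand in inverse form: P = 115 - 4Q.
Equilibrium: 115 - 4Q = 106 + 6Q, so Q* = 0.9 and P* = 111.4.
The supply curve's price intercept is 106, so PS = (1/2)(Q*)(P* - 106) = (1/2)(0.9)(5.4) = 2.43.

2.43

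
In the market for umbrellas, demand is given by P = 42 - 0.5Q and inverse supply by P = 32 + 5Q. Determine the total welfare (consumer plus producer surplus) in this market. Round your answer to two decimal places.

Equilibrium: 42 - 0.5Q = 32 + 5Q, so Q* = 1.8182 and P* = 41.0909.
CS = (1/2)(1.8182)(0.9091) = 0.8264 and PS = (1/2)(1.8182)(9.0909) = 8.2645, so total surplus = 9.0909.

9.09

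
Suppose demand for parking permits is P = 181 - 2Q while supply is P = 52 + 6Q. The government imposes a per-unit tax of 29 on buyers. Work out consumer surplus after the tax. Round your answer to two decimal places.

156.25

Without the tax, 181 - 2Q = 52 + 6Q so Q* = 16.125 and P* = 148.75.
With the tax, buyers' net willingness to pay falls by 29: (181 - 29) - 2Q = 52 + 6Q, so Q_t = 12.5. Buyers pay P_b = 156; sellers receive P_s = P_b - 29 = 127.
Consumer surplus is the triangle under demand above P_b: (1/2)(12.5)(181 - 156) = 156.25.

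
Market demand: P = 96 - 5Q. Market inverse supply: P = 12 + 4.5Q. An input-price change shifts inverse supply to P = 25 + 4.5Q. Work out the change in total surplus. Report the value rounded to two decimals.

Initial equilibrium: Q_0 = 8.8421, P_0 = 51.7895; CS_0 = (1/2)(8.8421)(44.2105) = 195.4571, PS_0 = (1/2)(8.8421)(39.7895) = 175.9114.
New equilibrium: 96 - 5Q = 25 + 4.5Q gives Q_1 = 7.4737, P_1 = 58.6316; CS_1 = 139.6399, PS_1 = 125.6759.
Change in total surplus = (139.6399 + 125.6759) - (195.4571 + 175.9114) = -106.0526.

-106.05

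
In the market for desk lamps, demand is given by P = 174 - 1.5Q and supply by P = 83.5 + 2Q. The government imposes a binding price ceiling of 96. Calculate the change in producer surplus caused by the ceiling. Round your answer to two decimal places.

Without the control, 174 - 1.5Q = 83.5 + 2Q so Q* = 25.8571 and P* = 135.2143.
At P = 96, sellers supply (96 - 83.5)/2 = 6.25 while buyers want more, so the quantity traded is 6.25 at price 96.
PS goes from (1/2)(25.8571)(51.7143) = 668.5918 to 39.0625 (computed as (96 - 83.5)(6.25) - (1/2)(2)(6.25)^2), a change of -629.5293.

-629.53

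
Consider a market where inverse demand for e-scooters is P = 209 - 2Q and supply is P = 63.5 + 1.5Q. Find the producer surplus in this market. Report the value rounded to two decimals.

Set 209 - 2Q = 63.5 + 1.5Q, which gives 145.5 = 3.5Q, so Q* = 41.5714 and P* = 209 - 2(41.5714) = 125.8571.
PS is the area between P* and the supply curve from 0 to Q*: (1/2)(41.5714)(62.3571) = 1296.1378.

1296.14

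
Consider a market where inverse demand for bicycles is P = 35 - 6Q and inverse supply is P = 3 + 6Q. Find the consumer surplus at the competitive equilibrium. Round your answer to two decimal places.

21.33

Set 35 - 6Q = 3 + 6Q, which gives 32 = 12Q, so Q* = 2.6667 and P* = 35 - 6(2.6667) = 19.
CS is the area between the demand curve and P* from 0 to Q*: (1/2)(2.6667)(16) = 21.3333.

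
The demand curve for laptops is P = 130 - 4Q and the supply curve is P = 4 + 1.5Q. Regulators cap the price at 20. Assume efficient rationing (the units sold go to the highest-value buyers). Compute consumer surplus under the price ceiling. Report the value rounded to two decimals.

Free-market equilibrium: 130 - 4Q = 4 + 1.5Q gives Q* = 22.9091, P* = 38.3636.
At the ceiling price 20, quantity supplied is (20 - 4)/1.5 = 10.6667; supply is the short side, so Q = 10.6667 trades at P = 20.
The demand price at Q = 10.6667 is 87.3333. CS is the trapezoid between demand and 20 over [0, 10.6667]: (1/2)[(130 - 20) + (87.3333 - 20)](10.6667) = 945.7778.

945.78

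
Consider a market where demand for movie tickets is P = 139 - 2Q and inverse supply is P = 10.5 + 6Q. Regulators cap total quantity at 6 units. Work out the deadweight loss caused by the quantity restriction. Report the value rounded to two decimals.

Unrestricted equilibrium: Q* = (139 - 10.5)/(2 + 6) = 16.0625.
At Q = 6 the demand price is 139 - 2(6) = 127 and the supply price is 10.5 + 6(6) = 46.5.
DWL = (1/2)(gap between curves at 6) x (Q* - 6) = (1/2)(80.5)(10.0625) = 405.0156.

405.02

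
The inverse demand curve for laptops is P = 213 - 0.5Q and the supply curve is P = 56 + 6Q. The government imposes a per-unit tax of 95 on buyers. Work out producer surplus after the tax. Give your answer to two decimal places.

Without the tax, 213 - 0.5Q = 56 + 6Q so Q* = 24.1538 and P* = 200.9231.
A tax on buyers shifts demand down by 95: (213 - 95) - 0.5Q = 56 + 6Q, so Q_t = 9.5385. Buyers pay P_b = 208.2308; sellers receive P_s = P_b - 95 = 113.2308.
PS = (1/2)(Q_t)(P_s - 56) = (1/2)(9.5385)(57.2308) = 272.9467.

272.95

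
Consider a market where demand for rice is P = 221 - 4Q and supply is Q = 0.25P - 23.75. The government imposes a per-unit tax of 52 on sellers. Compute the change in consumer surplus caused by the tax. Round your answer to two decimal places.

Rewriting supply in inverse form: P = 95 + 4Q.
Pre-tax equilibrium: 221 - 4Q = 95 + 4Q gives Q* = 15.75, P* = 158.
A tax on sellers shifts supply up by 52: 221 - 4Q = 95 + 4Q + 52, so Q_t = 9.25. Buyers pay P_b = 184; sellers receive P_s = P_b - 52 = 132.
CS falls from (1/2)(15.75)(63) = 496.125 to (1/2)(9.25)(37) = 171.125, a change of -325.

-325.00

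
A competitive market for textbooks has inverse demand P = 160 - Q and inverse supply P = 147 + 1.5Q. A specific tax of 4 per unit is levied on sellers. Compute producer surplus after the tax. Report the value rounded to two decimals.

9.72

Pre-tax equilibrium: 160 - Q = 147 + 1.5Q gives Q* = 5.2, P* = 154.8.
A tax on sellers shifts supply up by 4: 160 - Q = 147 + 1.5Q + 4, so Q_t = 3.6. Buyers pay P_b = 156.4; sellers receive P_s = P_b - 4 = 152.4.
PS = (1/2)(Q_t)(P_s - 147) = (1/2)(3.6)(5.4) = 9.72.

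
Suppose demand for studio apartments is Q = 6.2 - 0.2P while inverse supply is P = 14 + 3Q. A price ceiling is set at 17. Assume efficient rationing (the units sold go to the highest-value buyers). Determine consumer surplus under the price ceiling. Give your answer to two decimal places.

Rewriting demand in inverse form: P = 31 - 5Q.
Without the control, 31 - 5Q = 14 + 3Q so Q* = 2.125 and P* = 20.375.
At the ceiling price 17, quantity supplied is (17 - 14)/3 = 1; supply is the short side, so Q = 1 trades at P = 17.
The demand price at Q = 1 is 26. CS is the trapezoid between demand and 17 over [0, 1]: (1/2)[(31 - 17) + (26 - 17)](1) = 11.5.

11.50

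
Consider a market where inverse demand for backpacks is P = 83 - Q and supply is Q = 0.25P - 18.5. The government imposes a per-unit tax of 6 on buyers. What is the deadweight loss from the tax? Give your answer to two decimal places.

3.60

Rewriting supply in inverse form: P = 74 + 4Q.
Without the tax, 83 - Q = 74 + 4Q so Q* = 1.8 and P* = 81.2.
With the tax, buyers' net willingness to pay falls by 6: (83 - 6) - Q = 74 + 4Q, so Q_t = 0.6. Buyers pay P_b = 82.4; sellers receive P_s = P_b - 6 = 76.4.
The welfare triangle lost has base Q* - Q_t = 1.2 and height t = 6, so DWL = (1/2)(1.2)(6) = 3.6.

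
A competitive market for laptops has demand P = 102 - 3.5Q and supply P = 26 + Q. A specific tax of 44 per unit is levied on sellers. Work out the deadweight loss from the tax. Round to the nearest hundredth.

215.11

Without the tax, 102 - 3.5Q = 26 + Q so Q* = 16.8889 and P* = 42.8889.
With the tax, sellers need 44 more per unit: 102 - 3.5Q = 26 + Q + 44, so Q_t = 7.1111. Buyers pay P_b = 77.1111; sellers receive P_s = P_b - 44 = 33.1111.
The welfare triangle lost has base Q* - Q_t = 9.7778 and height t = 44, so DWL = (1/2)(9.7778)(44) = 215.1111.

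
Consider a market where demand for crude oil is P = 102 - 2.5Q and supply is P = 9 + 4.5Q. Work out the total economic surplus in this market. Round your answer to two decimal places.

617.79

Equilibrium: 102 - 2.5Q = 9 + 4.5Q, so Q* = 13.2857 and P* = 68.7857.
CS = (1/2)(13.2857)(33.2143) = 220.6378 and PS = (1/2)(13.2857)(59.7857) = 397.148, so total surplus = 617.7857.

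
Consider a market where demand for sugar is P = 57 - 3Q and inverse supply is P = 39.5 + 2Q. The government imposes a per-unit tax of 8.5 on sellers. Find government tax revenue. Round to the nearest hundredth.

Without the tax, 57 - 3Q = 39.5 + 2Q so Q* = 3.5 and P* = 46.5.
A tax on sellers shifts supply up by 8.5: 57 - 3Q = 39.5 + 2Q + 8.5, so Q_t = 1.8. Buyers pay P_b = 51.6; sellers receive P_s = P_b - 8.5 = 43.1.
Tax revenue = t x Q_t = 8.5 x 1.8 = 15.3.

15.30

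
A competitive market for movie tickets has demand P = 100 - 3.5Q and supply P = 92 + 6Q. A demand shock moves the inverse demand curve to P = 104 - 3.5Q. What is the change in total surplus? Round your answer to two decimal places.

Initial equilibrium: Q_0 = 0.8421, P_0 = 97.0526; CS_0 = (1/2)(0.8421)(2.9474) = 1.241, PS_0 = (1/2)(0.8421)(5.0526) = 2.1274.
New equilibrium: 104 - 3.5Q = 92 + 6Q gives Q_1 = 1.2632, P_1 = 99.5789; CS_1 = 2.7922, PS_1 = 4.7867.
Change in total surplus = (2.7922 + 4.7867) - (1.241 + 2.1274) = 4.2105.

4.21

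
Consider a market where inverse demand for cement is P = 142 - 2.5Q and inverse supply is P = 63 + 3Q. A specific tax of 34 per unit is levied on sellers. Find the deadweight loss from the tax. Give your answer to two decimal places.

105.09

Without the tax, 142 - 2.5Q = 63 + 3Q so Q* = 14.3636 and P* = 106.0909.
With the tax, sellers need 34 more per unit: 142 - 2.5Q = 63 + 3Q + 34, so Q_t = 8.1818. Buyers pay P_b = 121.5455; sellers receive P_s = P_b - 34 = 87.5455.
The welfare triangle lost has base Q* - Q_t = 6.1818 and height t = 34, so DWL = (1/2)(6.1818)(34) = 105.0909.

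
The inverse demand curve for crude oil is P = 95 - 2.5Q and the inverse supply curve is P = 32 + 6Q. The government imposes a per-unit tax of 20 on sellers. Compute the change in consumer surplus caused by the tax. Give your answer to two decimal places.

Without the tax, 95 - 2.5Q = 32 + 6Q so Q* = 7.4118 and P* = 76.4706.
With the tax, sellers need 20 more per unit: 95 - 2.5Q = 32 + 6Q + 20, so Q_t = 5.0588. Buyers pay P_b = 82.3529; sellers receive P_s = P_b - 20 = 62.3529.
CS falls from (1/2)(7.4118)(18.5294) = 68.6678 to (1/2)(5.0588)(12.6471) = 31.9896, a change of -36.6782.

-36.68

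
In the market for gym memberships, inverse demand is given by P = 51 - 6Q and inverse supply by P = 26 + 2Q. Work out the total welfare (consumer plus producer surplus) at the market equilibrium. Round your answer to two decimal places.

Equilibrium: 51 - 6Q = 26 + 2Q, so Q* = 3.125 and P* = 32.25.
CS = (1/2)(3.125)(18.75) = 29.2969 and PS = (1/2)(3.125)(6.25) = 9.7656, so total surplus = 39.0625.

39.06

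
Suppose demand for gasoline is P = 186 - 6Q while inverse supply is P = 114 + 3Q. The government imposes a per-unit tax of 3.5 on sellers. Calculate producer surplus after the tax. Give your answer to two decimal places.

86.89

Without the tax, 186 - 6Q = 114 + 3Q so Q* = 8 and P* = 138.
A tax on sellers shifts supply up by 3.5: 186 - 6Q = 114 + 3Q + 3.5, so Q_t = 7.6111. Buyers pay P_b = 140.3333; sellers receive P_s = P_b - 3.5 = 136.8333.
Producer surplus is the triangle above supply below P_s: (1/2)(7.6111)(136.8333 - 114) = 86.8935.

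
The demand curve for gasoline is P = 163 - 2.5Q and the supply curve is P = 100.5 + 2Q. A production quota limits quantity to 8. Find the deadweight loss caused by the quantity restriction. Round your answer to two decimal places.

Unrestricted equilibrium: Q* = (163 - 100.5)/(2.5 + 2) = 13.8889.
At Q = 8 the demand price is 163 - 2.5(8) = 143 and the supply price is 100.5 + 2(8) = 116.5.
DWL = (1/2)(gap between curves at 8) x (Q* - 8) = (1/2)(26.5)(5.8889) = 78.0278.

78.03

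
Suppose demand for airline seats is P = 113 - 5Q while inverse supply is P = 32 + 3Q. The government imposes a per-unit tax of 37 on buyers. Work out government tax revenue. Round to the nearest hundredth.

Without the tax, 113 - 5Q = 32 + 3Q so Q* = 10.125 and P* = 62.375.
With the tax, buyers' net willingness to pay falls by 37: (113 - 37) - 5Q = 32 + 3Q, so Q_t = 5.5. Buyers pay P_b = 85.5; sellers receive P_s = P_b - 37 = 48.5.
Tax revenue = t x Q_t = 37 x 5.5 = 203.5.

203.50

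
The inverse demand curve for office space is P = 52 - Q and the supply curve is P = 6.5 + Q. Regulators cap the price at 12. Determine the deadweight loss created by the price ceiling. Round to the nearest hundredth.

Without the control, 52 - Q = 6.5 + Q so Q* = 22.75 and P* = 29.25.
At P = 12, sellers supply (12 - 6.5)/1 = 5.5 while buyers want more, so the quantity traded is 5.5 at price 12.
The lost-trades triangle has base Q* - 5.5 = 17.25 and height equal to the gap between the curves at Q = 5.5, which is 46.5 - 12 = 34.5. DWL = (1/2)(17.25)(34.5) = 297.5625.

297.56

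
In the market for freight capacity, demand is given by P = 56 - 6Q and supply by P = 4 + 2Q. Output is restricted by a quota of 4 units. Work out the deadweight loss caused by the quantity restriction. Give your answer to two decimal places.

Unrestricted equilibrium: Q* = (56 - 4)/(6 + 2) = 6.5.
At Q = 4 the demand price is 56 - 6(4) = 32 and the supply price is 4 + 2(4) = 12.
DWL = (1/2)(gap between curves at 4) x (Q* - 4) = (1/2)(20)(2.5) = 25.

25.00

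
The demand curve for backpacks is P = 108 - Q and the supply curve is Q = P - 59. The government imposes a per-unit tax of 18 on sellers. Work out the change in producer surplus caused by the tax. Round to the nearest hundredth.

-180.00

Rewriting supply in inverse form: P = 59 + Q.
Without the tax, 108 - Q = 59 + Q so Q* = 24.5 and P* = 83.5.
With the tax, sellers need 18 more per unit: 108 - Q = 59 + Q + 18, so Q_t = 15.5. Buyers pay P_b = 92.5; sellers receive P_s = P_b - 18 = 74.5.
PS falls from (1/2)(24.5)(24.5) = 300.125 to (1/2)(15.5)(15.5) = 120.125, a change of -180.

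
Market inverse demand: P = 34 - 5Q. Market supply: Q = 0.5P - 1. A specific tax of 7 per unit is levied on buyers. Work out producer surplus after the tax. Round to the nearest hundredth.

12.76

Rewriting supply in inverse form: P = 2 + 2Q.
Without the tax, 34 - 5Q = 2 + 2Q so Q* = 4.5714 and P* = 11.1429.
With the tax, buyers' net willingness to pay falls by 7: (34 - 7) - 5Q = 2 + 2Q, so Q_t = 3.5714. Buyers pay P_b = 16.1429; sellers receive P_s = P_b - 7 = 9.1429.
Producer surplus is the triangle above supply below P_s: (1/2)(3.5714)(9.1429 - 2) = 12.7551.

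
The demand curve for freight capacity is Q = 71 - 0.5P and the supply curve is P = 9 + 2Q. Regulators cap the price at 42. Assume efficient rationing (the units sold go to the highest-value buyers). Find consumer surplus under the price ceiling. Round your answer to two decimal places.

Rewriting demand in inverse form: P = 142 - 2Q.
Without the control, 142 - 2Q = 9 + 2Q so Q* = 33.25 and P* = 75.5.
At P = 42, sellers supply (42 - 9)/2 = 16.5 while buyers want more, so the quantity traded is 16.5 at price 42.
The demand price at Q = 16.5 is 109. CS is the trapezoid between demand and 42 over [0, 16.5]: (1/2)[(142 - 42) + (109 - 42)](16.5) = 1377.75.

1377.75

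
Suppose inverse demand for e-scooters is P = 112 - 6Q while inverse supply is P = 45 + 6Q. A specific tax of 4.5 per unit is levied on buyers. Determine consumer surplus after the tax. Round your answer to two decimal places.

81.38

Without the tax, 112 - 6Q = 45 + 6Q so Q* = 5.5833 and P* = 78.5.
A tax on buyers shifts demand down by 4.5: (112 - 4.5) - 6Q = 45 + 6Q, so Q_t = 5.2083. Buyers pay P_b = 80.75; sellers receive P_s = P_b - 4.5 = 76.25.
Consumer surplus is the triangle under demand above P_b: (1/2)(5.2083)(112 - 80.75) = 81.3802.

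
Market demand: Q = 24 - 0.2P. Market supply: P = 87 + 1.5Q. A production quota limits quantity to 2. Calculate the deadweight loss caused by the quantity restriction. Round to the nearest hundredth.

30.77

Rewriting demand in inverse form: P = 120 - 5Q.
Unrestricted equilibrium: Q* = (120 - 87)/(5 + 1.5) = 5.0769.
At Q = 2 the demand price is 120 - 5(2) = 110 and the supply price is 87 + 1.5(2) = 90.
Deadweight loss is the triangle between the curves from 2 to 5.0769: (1/2)(110 - 90)(5.0769 - 2) = 30.7692.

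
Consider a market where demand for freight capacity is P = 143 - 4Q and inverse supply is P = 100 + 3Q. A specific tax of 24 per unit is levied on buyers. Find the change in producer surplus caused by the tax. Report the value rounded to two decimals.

-45.55

Without the tax, 143 - 4Q = 100 + 3Q so Q* = 6.1429 and P* = 118.4286.
With the tax, buyers' net willingness to pay falls by 24: (143 - 24) - 4Q = 100 + 3Q, so Q_t = 2.7143. Buyers pay P_b = 132.1429; sellers receive P_s = P_b - 24 = 108.1429.
PS falls from (1/2)(6.1429)(18.4286) = 56.602 to (1/2)(2.7143)(8.1429) = 11.051, a change of -45.551.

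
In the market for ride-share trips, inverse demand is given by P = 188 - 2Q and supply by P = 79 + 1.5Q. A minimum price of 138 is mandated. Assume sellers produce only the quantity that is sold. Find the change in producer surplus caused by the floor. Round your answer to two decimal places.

278.84

Free-market equilibrium: 188 - 2Q = 79 + 1.5Q gives Q* = 31.1429, P* = 125.7143.
At the floor price 138, quantity demanded is (188 - 138)/2 = 25; demand is the short side, so Q = 25 trades at P = 138.
PS goes from (1/2)(31.1429)(46.7143) = 727.4082 to 1006.25 (computed as (138 - 79)(25) - (1/2)(1.5)(25)^2), a change of 278.8418.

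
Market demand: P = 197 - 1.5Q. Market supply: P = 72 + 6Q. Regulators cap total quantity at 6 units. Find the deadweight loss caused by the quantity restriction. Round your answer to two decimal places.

426.67

Unrestricted equilibrium: Q* = (197 - 72)/(1.5 + 6) = 16.6667.
At Q = 6 the demand price is 197 - 1.5(6) = 188 and the supply price is 72 + 6(6) = 108.
Deadweight loss is the triangle between the curves from 6 to 16.6667: (1/2)(188 - 108)(16.6667 - 6) = 426.6667.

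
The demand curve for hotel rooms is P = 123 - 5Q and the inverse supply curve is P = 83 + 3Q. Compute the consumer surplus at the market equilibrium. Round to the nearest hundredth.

62.50

Setting demand equal to supply, 40 = 8Q, so Q* = 5 and P* = 98.
The demand choke price is 123, so CS = (1/2)(Q*)(123 - P*) = (1/2)(5)(25) = 62.5.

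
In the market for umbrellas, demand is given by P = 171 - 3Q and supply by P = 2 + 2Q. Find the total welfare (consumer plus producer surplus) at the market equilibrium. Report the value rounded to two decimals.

Set 171 - 3Q = 2 + 2Q, which gives 169 = 5Q, so Q* = 33.8 and P* = 171 - 3(33.8) = 69.6.
Total surplus is the full triangle between the curves from 0 to Q*: (1/2)(33.8)(171 - 2) = 2856.1.

2856.10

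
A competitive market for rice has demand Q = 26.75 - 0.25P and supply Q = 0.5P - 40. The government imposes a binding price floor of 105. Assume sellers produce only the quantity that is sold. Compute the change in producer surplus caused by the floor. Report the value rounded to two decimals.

-8.00

Rewriting demand in inverse form: P = 107 - 4Q.
Rewriting supply in inverse form: P = 80 + 2Q.
Without the control, 107 - 4Q = 80 + 2Q so Q* = 4.5 and P* = 89.
At the floor price 105, quantity demanded is (107 - 105)/4 = 0.5; demand is the short side, so Q = 0.5 trades at P = 105.
PS goes from (1/2)(4.5)(9) = 20.25 to 12.25 (computed as (105 - 80)(0.5) - (1/2)(2)(0.5)^2), a change of -8.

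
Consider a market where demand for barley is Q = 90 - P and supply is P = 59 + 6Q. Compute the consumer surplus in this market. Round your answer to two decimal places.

Rewriting demand in inverse form: P = 90 - Q.
Set 90 - Q = 59 + 6Q, which gives 31 = 7Q, so Q* = 4.4286 and P* = 90 - (4.4286) = 85.5714.
CS is the area between the demand curve and P* from 0 to Q*: (1/2)(4.4286)(4.4286) = 9.8061.

9.81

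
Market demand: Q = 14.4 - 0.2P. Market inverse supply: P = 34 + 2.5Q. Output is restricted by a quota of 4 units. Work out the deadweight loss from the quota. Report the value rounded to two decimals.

4.27

Rewriting demand in inverse form: P = 72 - 5Q.
Without the quota, 72 - 5Q = 34 + 2.5Q gives Q* = 5.0667.
At Q = 4 the demand price is 72 - 5(4) = 52 and the supply price is 34 + 2.5(4) = 44.
Deadweight loss is the triangle between the curves from 4 to 5.0667: (1/2)(52 - 44)(5.0667 - 4) = 4.2667.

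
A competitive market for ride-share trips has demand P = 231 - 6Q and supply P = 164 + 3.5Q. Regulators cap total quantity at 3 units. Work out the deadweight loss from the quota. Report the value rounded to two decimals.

Without the quota, 231 - 6Q = 164 + 3.5Q gives Q* = 7.0526.
At Q = 3 the demand price is 231 - 6(3) = 213 and the supply price is 164 + 3.5(3) = 174.5.
Deadweight loss is the triangle between the curves from 3 to 7.0526: (1/2)(213 - 174.5)(7.0526 - 3) = 78.0132.

78.01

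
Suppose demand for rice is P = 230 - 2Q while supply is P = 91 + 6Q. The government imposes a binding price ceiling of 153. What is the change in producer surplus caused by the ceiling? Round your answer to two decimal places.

-585.34

Without the control, 230 - 2Q = 91 + 6Q so Q* = 17.375 and P* = 195.25.
At the ceiling price 153, quantity supplied is (153 - 91)/6 = 10.3333; supply is the short side, so Q = 10.3333 trades at P = 153.
PS goes from (1/2)(17.375)(104.25) = 905.6719 to 320.3333 (computed as (153 - 91)(10.3333) - (1/2)(6)(10.3333)^2), a change of -585.3385.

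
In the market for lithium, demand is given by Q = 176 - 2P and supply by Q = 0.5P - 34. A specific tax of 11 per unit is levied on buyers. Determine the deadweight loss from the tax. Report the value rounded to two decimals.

Rewriting demand in inverse form: P = 88 - 0.5Q.
Rewriting supply in inverse form: P = 68 + 2Q.
Without the tax, 88 - 0.5Q = 68 + 2Q so Q* = 8 and P* = 84.
With the tax, buyers' net willingness to pay falls by 11: (88 - 11) - 0.5Q = 68 + 2Q, so Q_t = 3.6. Buyers pay P_b = 86.2; sellers receive P_s = P_b - 11 = 75.2.
The welfare triangle lost has base Q* - Q_t = 4.4 and height t = 11, so DWL = (1/2)(4.4)(11) = 24.2.

24.20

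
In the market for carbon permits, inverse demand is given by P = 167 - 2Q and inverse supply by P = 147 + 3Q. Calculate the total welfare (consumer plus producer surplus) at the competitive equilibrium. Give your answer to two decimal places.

Setting demand equal to supply, 20 = 5Q, so Q* = 4 and P* = 159.
CS = (1/2)(4)(8) = 16 and PS = (1/2)(4)(12) = 24, so total surplus = 40.

40.00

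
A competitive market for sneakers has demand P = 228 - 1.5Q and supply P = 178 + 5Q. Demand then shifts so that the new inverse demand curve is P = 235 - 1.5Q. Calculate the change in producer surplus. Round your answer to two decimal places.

Initial equilibrium: Q_0 = 7.6923, P_0 = 216.4615; CS_0 = (1/2)(7.6923)(11.5385) = 44.3787, PS_0 = (1/2)(7.6923)(38.4615) = 147.929.
New equilibrium: 235 - 1.5Q = 178 + 5Q gives Q_1 = 8.7692, P_1 = 221.8462; CS_1 = 57.6746, PS_1 = 192.2485.
Change in producer surplus = 192.2485 - 147.929 = 44.3195.

44.32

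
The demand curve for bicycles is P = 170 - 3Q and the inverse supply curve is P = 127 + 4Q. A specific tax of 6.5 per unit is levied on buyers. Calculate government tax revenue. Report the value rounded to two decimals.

33.89

Pre-tax equilibrium: 170 - 3Q = 127 + 4Q gives Q* = 6.1429, P* = 151.5714.
With the tax, buyers' net willingness to pay falls by 6.5: (170 - 6.5) - 3Q = 127 + 4Q, so Q_t = 5.2143. Buyers pay P_b = 154.3571; sellers receive P_s = P_b - 6.5 = 147.8571.
Revenue is the tax times quantity traded: 6.5 x 5.2143 = 33.8929.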